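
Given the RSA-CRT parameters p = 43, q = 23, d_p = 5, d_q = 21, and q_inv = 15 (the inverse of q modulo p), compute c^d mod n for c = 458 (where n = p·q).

908

m₁ = c^(d_p) mod p: c ≡ 28 (mod 43), and 28^5 mod 43 = 5.
m₂ = c^(d_q) mod q: c ≡ 21 (mod 23), and 21^21 mod 23 = 11.
h = q_inv·(m₁ − m₂) mod p = 15·(5 − 11) mod 43 = 39.
m = m₂ + h·q = 11 + 39·23 = 908.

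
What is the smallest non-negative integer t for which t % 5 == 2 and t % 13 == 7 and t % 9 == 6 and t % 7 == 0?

3192

From t ≡ 2 (mod 5) write t = 2 + 5s. Substituting into t ≡ 7 (mod 13) gives 5s ≡ 5 (mod 13), and since 5⁻¹ ≡ 8 (mod 13), s ≡ 1. Hence t ≡ 2 + 5·1 = 7 (mod 65).
From t ≡ 7 (mod 65) write t = 7 + 65s. Substituting into t ≡ 6 (mod 9) gives 65s ≡ 8 (mod 9), and since 2⁻¹ ≡ 5 (mod 9), s ≡ 4. Hence t ≡ 7 + 65·4 = 267 (mod 585).
From t ≡ 267 (mod 585) write t = 267 + 585s. Substituting into t ≡ 0 (mod 7) gives 585s ≡ 6 (mod 7), and since 4⁻¹ ≡ 2 (mod 7), s ≡ 5. Hence t ≡ 267 + 585·5 = 3192 (mod 4095).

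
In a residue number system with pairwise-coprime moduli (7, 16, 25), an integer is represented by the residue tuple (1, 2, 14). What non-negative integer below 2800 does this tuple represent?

2514

From x ≡ 1 (mod 7) write x = 1 + 7t. Substituting into x ≡ 2 (mod 16) gives 7t ≡ 1 (mod 16), and since 7⁻¹ ≡ 7 (mod 16), t ≡ 7. Hence x ≡ 1 + 7·7 = 50 (mod 112).
From x ≡ 50 (mod 112) write x = 50 + 112t. Substituting into x ≡ 14 (mod 25) gives 112t ≡ 14 (mod 25), and since 12⁻¹ ≡ 23 (mod 25), t ≡ 22. Hence x ≡ 50 + 112·22 = 2514 (mod 2800).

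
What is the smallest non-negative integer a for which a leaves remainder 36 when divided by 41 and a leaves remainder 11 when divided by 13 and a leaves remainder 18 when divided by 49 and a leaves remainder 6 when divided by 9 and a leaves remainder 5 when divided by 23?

Combine the congruences pairwise.
From a ≡ 36 (mod 41) write a = 36 + 41t. Substituting into a ≡ 11 (mod 13) gives 41t ≡ 1 (mod 13), and since 2⁻¹ ≡ 7 (mod 13), t ≡ 7. Hence a ≡ 36 + 41·7 = 323 (mod 533).
From a ≡ 323 (mod 533) write a = 323 + 533t. Substituting into a ≡ 18 (mod 49) gives 533t ≡ 38 (mod 49), and since 43⁻¹ ≡ 8 (mod 49), t ≡ 10. Hence a ≡ 323 + 533·10 = 5653 (mod 26117).
From a ≡ 5653 (mod 26117) write a = 5653 + 26117t. Substituting into a ≡ 6 (mod 9) gives 26117t ≡ 5 (mod 9), and since 8⁻¹ ≡ 8 (mod 9), t ≡ 4. Hence a ≡ 5653 + 26117·4 = 110121 (mod 235053).
From a ≡ 110121 (mod 235053) write a = 110121 + 235053t. Substituting into a ≡ 5 (mod 23) gives 235053t ≡ 8 (mod 23), and since 16⁻¹ ≡ 13 (mod 23), t ≡ 12. Hence a ≡ 110121 + 235053·12 = 2930757 (mod 5406219).

2930757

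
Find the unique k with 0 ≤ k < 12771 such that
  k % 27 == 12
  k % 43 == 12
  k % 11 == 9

From k ≡ 12 (mod 27) write k = 12 + 27t. Substituting into k ≡ 12 (mod 43) gives 27t ≡ 0 (mod 43), and since 27⁻¹ ≡ 8 (mod 43), t ≡ 0. Hence k ≡ 12 + 27·0 = 12 (mod 1161).
From k ≡ 12 (mod 1161) write k = 12 + 1161t. Substituting into k ≡ 9 (mod 11) gives 1161t ≡ 8 (mod 11), and since 6⁻¹ ≡ 2 (mod 11), t ≡ 5. Hence k ≡ 12 + 1161·5 = 5817 (mod 12771).

5817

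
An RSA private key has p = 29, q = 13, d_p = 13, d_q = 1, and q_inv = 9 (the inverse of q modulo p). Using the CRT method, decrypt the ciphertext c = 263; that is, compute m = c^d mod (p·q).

159

m₁ = c^(d_p) mod p: c ≡ 2 (mod 29), and 2^13 mod 29 = 14.
m₂ = c^(d_q) mod q: c ≡ 3 (mod 13), and 3^1 mod 13 = 3.
h = q_inv·(m₁ − m₂) mod p = 9·(14 − 3) mod 29 = 12.
m = m₂ + h·q = 3 + 12·13 = 159.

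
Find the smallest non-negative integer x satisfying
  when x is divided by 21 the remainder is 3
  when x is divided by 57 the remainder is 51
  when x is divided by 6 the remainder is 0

gcd(21, 57) = 3 and 3 | (51 − 3), so the pair is consistent; merging gives x ≡ 108 (mod 399), where 399 = lcm(21, 57).
gcd(399, 6) = 3 and 3 | (0 − 108), so the pair is consistent; merging gives x ≡ 108 (mod 798), where 798 = lcm(399, 6).
The solution is unique modulo lcm(21, 57, 6) = 798.

108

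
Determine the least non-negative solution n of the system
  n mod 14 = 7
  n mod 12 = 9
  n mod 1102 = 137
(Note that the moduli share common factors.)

gcd(14, 12) = 2 and 2 | (9 − 7), so the pair is consistent; merging gives n ≡ 21 (mod 84), where 84 = lcm(14, 12).
gcd(84, 1102) = 2 and 2 | (137 − 21), so the pair is consistent; merging gives n ≡ 24381 (mod 46284), where 46284 = lcm(84, 1102).
The solution is unique modulo lcm(14, 12, 1102) = 46284.

24381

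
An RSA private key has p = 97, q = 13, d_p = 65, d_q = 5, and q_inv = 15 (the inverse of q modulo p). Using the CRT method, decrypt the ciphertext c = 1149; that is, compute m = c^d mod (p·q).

m₁ = c^(d_p) mod p: c ≡ 82 (mod 97), and 82^65 mod 97 = 57.
m₂ = c^(d_q) mod q: c ≡ 5 (mod 13), and 5^5 mod 13 = 5.
h = q_inv·(m₁ − m₂) mod p = 15·(57 − 5) mod 97 = 4.
m = m₂ + h·q = 5 + 4·13 = 57.

57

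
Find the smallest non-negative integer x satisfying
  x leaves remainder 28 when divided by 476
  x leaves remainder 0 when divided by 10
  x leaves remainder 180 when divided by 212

3360

gcd(476, 10) = 2 and 2 | (0 − 28), so the pair is consistent; merging gives x ≡ 980 (mod 2380), where 2380 = lcm(476, 10).
gcd(2380, 212) = 4 and 4 | (180 − 980), so the pair is consistent; merging gives x ≡ 3360 (mod 126140), where 126140 = lcm(2380, 212).
The solution is unique modulo lcm(476, 10, 212) = 126140.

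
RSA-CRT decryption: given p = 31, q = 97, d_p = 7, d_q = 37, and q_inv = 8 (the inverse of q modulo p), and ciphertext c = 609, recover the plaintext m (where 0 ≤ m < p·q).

m₁ = c^(d_p) mod p: c ≡ 20 (mod 31), and 20^7 mod 31 = 18.
m₂ = c^(d_q) mod q: c ≡ 27 (mod 97), and 27^37 mod 97 = 85.
h = q_inv·(m₁ − m₂) mod p = 8·(18 − 85) mod 31 = 22.
m = m₂ + h·q = 85 + 22·97 = 2219.

2219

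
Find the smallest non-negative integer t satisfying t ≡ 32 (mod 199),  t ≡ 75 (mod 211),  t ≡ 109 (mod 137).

1052543

The moduli are pairwise coprime; N = 199·211·137 = 5752493.
N/199 = 28907; 28907 ≡ 52 (mod 199); 52·111 ≡ 1, so inverse 111.
N/211 = 27263; 27263 ≡ 44 (mod 211); 44·24 ≡ 1, so inverse 24.
N/137 = 41989; 41989 ≡ 67 (mod 137); 67·45 ≡ 1, so inverse 45.
t ≡ 32·28907·111 + 75·27263·24 + 109·41989·45 = 357707109.
357707109 mod 5752493 = 1052543.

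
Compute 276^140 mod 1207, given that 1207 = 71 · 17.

Mod 71: 276 ≡ 63; since 70 | 140, by Fermat 63^140 ≡ 1 (mod 71).
Mod 17: 276 ≡ 4; by Fermat, exponent reduces to 140 mod 16 = 12; 4^12 ≡ 1 (mod 17).
Combine by CRT: x ≡ 1 (mod 71), x ≡ 1 (mod 17) ⇒ x ≡ 1 (mod 1207).

1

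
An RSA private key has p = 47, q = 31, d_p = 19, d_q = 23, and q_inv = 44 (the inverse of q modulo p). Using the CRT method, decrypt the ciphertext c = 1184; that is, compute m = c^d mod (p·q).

1452

m₁ = c^(d_p) mod p: c ≡ 9 (mod 47), and 9^19 mod 47 = 42.
m₂ = c^(d_q) mod q: c ≡ 6 (mod 31), and 6^23 mod 31 = 26.
h = q_inv·(m₁ − m₂) mod p = 44·(42 − 26) mod 47 = 46.
m = m₂ + h·q = 26 + 46·31 = 1452.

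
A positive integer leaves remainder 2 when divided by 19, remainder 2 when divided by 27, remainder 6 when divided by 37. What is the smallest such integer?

7184

Combine the congruences pairwise.
From m ≡ 2 (mod 19) write m = 2 + 19t. Substituting into m ≡ 2 (mod 27) gives 19t ≡ 0 (mod 27), and since 19⁻¹ ≡ 10 (mod 27), t ≡ 0. Hence m ≡ 2 + 19·0 = 2 (mod 513).
From m ≡ 2 (mod 513) write m = 2 + 513t. Substituting into m ≡ 6 (mod 37) gives 513t ≡ 4 (mod 37), and since 32⁻¹ ≡ 22 (mod 37), t ≡ 14. Hence m ≡ 2 + 513·14 = 7184 (mod 18981).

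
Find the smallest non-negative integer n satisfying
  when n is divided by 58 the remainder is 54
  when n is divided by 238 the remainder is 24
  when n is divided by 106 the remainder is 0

gcd(58, 238) = 2 and 2 | (24 − 54), so the pair is consistent; merging gives n ≡ 1214 (mod 6902), where 6902 = lcm(58, 238).
gcd(6902, 106) = 2 and 2 | (0 − 1214), so the pair is consistent; merging gives n ≡ 339412 (mod 365806), where 365806 = lcm(6902, 106).
The solution is unique modulo lcm(58, 238, 106) = 365806.

339412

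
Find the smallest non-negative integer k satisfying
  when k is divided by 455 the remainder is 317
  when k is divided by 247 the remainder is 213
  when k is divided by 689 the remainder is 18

gcd(455, 247) = 13 and 13 | (213 − 317), so the pair is consistent; merging gives k ≡ 4412 (mod 8645), where 8645 = lcm(455, 247).
gcd(8645, 689) = 13 and 13 | (18 − 4412), so the pair is consistent; merging gives k ≡ 393437 (mod 458185), where 458185 = lcm(8645, 689).
The solution is unique modulo lcm(455, 247, 689) = 458185.

393437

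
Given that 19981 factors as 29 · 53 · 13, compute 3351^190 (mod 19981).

Mod 29: 3351 ≡ 16; by Fermat, exponent reduces to 190 mod 28 = 22; 16^22 ≡ 16 (mod 29).
Mod 53: 3351 ≡ 12; by Fermat, exponent reduces to 190 mod 52 = 34; 12^34 ≡ 43 (mod 53).
Mod 13: 3351 ≡ 10; by Fermat, exponent reduces to 190 mod 12 = 10; 10^10 ≡ 3 (mod 13).
Combine by CRT: x ≡ 16 (mod 29), x ≡ 43 (mod 53), x ≡ 3 (mod 13) ⇒ x ≡ 11703 (mod 19981).

11703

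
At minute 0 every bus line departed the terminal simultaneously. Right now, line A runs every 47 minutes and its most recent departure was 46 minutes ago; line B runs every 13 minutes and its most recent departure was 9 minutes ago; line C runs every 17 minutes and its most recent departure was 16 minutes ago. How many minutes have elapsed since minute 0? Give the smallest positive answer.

4793

The moduli are pairwise coprime; N = 47·13·17 = 10387.
N/47 = 221; 221 ≡ 33 (mod 47); 33·10 ≡ 1, so inverse 10.
N/13 = 799; 799 ≡ 6 (mod 13); 6·11 ≡ 1, so inverse 11.
N/17 = 611; 611 ≡ 16 (mod 17); 16·16 ≡ 1, so inverse 16.
t ≡ 46·221·10 + 9·799·11 + 16·611·16 = 337177.
337177 mod 10387 = 4793.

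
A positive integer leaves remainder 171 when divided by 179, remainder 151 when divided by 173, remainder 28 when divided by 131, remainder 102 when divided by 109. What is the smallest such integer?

14884379

The moduli are pairwise coprime; N = 179·173·131·109 = 442177793.
N/179 = 2470267; 2470267 ≡ 67 (mod 179); 67·171 ≡ 1, so inverse 171.
N/173 = 2555941; 2555941 ≡ 39 (mod 173); 39·71 ≡ 1, so inverse 71.
N/131 = 3375403; 3375403 ≡ 57 (mod 131); 57·23 ≡ 1, so inverse 23.
N/109 = 4056677; 4056677 ≡ 24 (mod 109); 24·50 ≡ 1, so inverse 50.
k ≡ 171·2470267·171 + 151·2555941·71 + 28·3375403·23 + 102·4056677·50 = 122498133040.
122498133040 mod 442177793 = 14884379.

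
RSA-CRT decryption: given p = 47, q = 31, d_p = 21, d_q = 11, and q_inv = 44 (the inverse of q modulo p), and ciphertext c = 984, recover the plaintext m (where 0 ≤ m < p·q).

m₁ = c^(d_p) mod p: c ≡ 44 (mod 47), and 44^21 mod 47 = 26.
m₂ = c^(d_q) mod q: c ≡ 23 (mod 31), and 23^11 mod 31 = 23.
h = q_inv·(m₁ − m₂) mod p = 44·(26 − 23) mod 47 = 38.
m = m₂ + h·q = 23 + 38·31 = 1201.

1201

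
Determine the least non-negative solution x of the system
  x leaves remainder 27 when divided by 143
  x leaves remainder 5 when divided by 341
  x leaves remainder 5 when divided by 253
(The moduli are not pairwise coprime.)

94121

Combine the congruences pairwise.
gcd(143, 341) = 11 and 11 | (5 − 27), so the pair is consistent; merging gives x ≡ 1028 (mod 4433), where 4433 = lcm(143, 341).
gcd(4433, 253) = 11 and 11 | (5 − 1028), so the pair is consistent; merging gives x ≡ 94121 (mod 101959), where 101959 = lcm(4433, 253).
The solution is unique modulo lcm(143, 341, 253) = 101959.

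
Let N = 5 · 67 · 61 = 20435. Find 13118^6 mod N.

Mod 5: 13118 ≡ 3; by Fermat, exponent reduces to 6 mod 4 = 2; 3^2 ≡ 4 (mod 5).
Mod 67: 13118 ≡ 53; 53^6 ≡ 9 (mod 67).
Mod 61: 13118 ≡ 3; 3^6 ≡ 58 (mod 61).
Combine by CRT: x ≡ 4 (mod 5), x ≡ 9 (mod 67), x ≡ 58 (mod 61) ⇒ x ≡ 8049 (mod 20435).

8049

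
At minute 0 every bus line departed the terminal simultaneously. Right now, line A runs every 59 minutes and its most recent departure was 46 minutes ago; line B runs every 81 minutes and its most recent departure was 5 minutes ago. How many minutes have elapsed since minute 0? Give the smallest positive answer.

2111

From t ≡ 46 (mod 59) write t = 46 + 59s. Substituting into t ≡ 5 (mod 81) gives 59s ≡ 40 (mod 81), and since 59⁻¹ ≡ 11 (mod 81), s ≡ 35. Hence t ≡ 46 + 59·35 = 2111 (mod 4779).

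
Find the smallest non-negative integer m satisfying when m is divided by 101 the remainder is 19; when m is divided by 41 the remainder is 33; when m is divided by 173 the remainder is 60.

84657

From m ≡ 19 (mod 101) write m = 19 + 101t. Substituting into m ≡ 33 (mod 41) gives 101t ≡ 14 (mod 41), and since 19⁻¹ ≡ 13 (mod 41), t ≡ 18. Hence m ≡ 19 + 101·18 = 1837 (mod 4141).
From m ≡ 1837 (mod 4141) write m = 1837 + 4141t. Substituting into m ≡ 60 (mod 173) gives 4141t ≡ 126 (mod 173), and since 162⁻¹ ≡ 110 (mod 173), t ≡ 20. Hence m ≡ 1837 + 4141·20 = 84657 (mod 716393).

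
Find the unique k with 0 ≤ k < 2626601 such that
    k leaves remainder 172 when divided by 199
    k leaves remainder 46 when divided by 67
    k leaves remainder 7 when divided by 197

199371

The moduli are pairwise coprime; N = 199·67·197 = 2626601.
N/199 = 13199; 13199 ≡ 65 (mod 199); 65·49 ≡ 1, so inverse 49.
N/67 = 39203; 39203 ≡ 8 (mod 67); 8·42 ≡ 1, so inverse 42.
N/197 = 13333; 13333 ≡ 134 (mod 197); 134·25 ≡ 1, so inverse 25.
k ≡ 172·13199·49 + 46·39203·42 + 7·13333·25 = 189314643.
189314643 mod 2626601 = 199371.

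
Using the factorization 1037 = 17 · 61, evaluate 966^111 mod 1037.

130

Mod 17: 966 ≡ 14; by Fermat, exponent reduces to 111 mod 16 = 15; 14^15 ≡ 11 (mod 17).
Mod 61: 966 ≡ 51; by Fermat, exponent reduces to 111 mod 60 = 51; 51^51 ≡ 8 (mod 61).
Combine by CRT: x ≡ 11 (mod 17), x ≡ 8 (mod 61) ⇒ x ≡ 130 (mod 1037).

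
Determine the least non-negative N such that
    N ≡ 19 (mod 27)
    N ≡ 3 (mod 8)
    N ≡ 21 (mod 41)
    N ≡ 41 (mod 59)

From N ≡ 19 (mod 27) write N = 19 + 27t. Substituting into N ≡ 3 (mod 8) gives 27t ≡ 0 (mod 8), and since 3⁻¹ ≡ 3 (mod 8), t ≡ 0. Hence N ≡ 19 + 27·0 = 19 (mod 216).
From N ≡ 19 (mod 216) write N = 19 + 216t. Substituting into N ≡ 21 (mod 41) gives 216t ≡ 2 (mod 41), and since 11⁻¹ ≡ 15 (mod 41), t ≡ 30. Hence N ≡ 19 + 216·30 = 6499 (mod 8856).
From N ≡ 6499 (mod 8856) write N = 6499 + 8856t. Substituting into N ≡ 41 (mod 59) gives 8856t ≡ 32 (mod 59), and since 6⁻¹ ≡ 10 (mod 59), t ≡ 25. Hence N ≡ 6499 + 8856·25 = 227899 (mod 522504).

227899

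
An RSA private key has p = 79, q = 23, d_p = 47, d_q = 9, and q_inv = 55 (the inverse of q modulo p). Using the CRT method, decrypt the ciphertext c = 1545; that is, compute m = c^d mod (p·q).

795

m₁ = c^(d_p) mod p: c ≡ 44 (mod 79), and 44^47 mod 79 = 5.
m₂ = c^(d_q) mod q: c ≡ 4 (mod 23), and 4^9 mod 23 = 13.
h = q_inv·(m₁ − m₂) mod p = 55·(5 − 13) mod 79 = 34.
m = m₂ + h·q = 13 + 34·23 = 795.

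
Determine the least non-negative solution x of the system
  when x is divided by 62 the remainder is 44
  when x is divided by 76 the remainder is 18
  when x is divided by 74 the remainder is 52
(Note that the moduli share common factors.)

77234

Combine the congruences pairwise.
gcd(62, 76) = 2 and 2 | (18 − 44), so the pair is consistent; merging gives x ≡ 1842 (mod 2356), where 2356 = lcm(62, 76).
gcd(2356, 74) = 2 and 2 | (52 − 1842), so the pair is consistent; merging gives x ≡ 77234 (mod 87172), where 87172 = lcm(2356, 74).
The solution is unique modulo lcm(62, 76, 74) = 87172.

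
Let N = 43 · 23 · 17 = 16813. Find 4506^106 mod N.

12479

Mod 43: 4506 ≡ 34; by Fermat, exponent reduces to 106 mod 42 = 22; 34^22 ≡ 9 (mod 43).
Mod 23: 4506 ≡ 21; by Fermat, exponent reduces to 106 mod 22 = 18; 21^18 ≡ 13 (mod 23).
Mod 17: 4506 ≡ 1; by Fermat, exponent reduces to 106 mod 16 = 10; 1^10 ≡ 1 (mod 17).
Combine by CRT: x ≡ 9 (mod 43), x ≡ 13 (mod 23), x ≡ 1 (mod 17) ⇒ x ≡ 12479 (mod 16813).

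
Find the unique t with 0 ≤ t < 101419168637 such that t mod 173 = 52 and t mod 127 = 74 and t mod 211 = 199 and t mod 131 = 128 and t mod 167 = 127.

From t ≡ 52 (mod 173) write t = 52 + 173s. Substituting into t ≡ 74 (mod 127) gives 173s ≡ 22 (mod 127), and since 46⁻¹ ≡ 58 (mod 127), s ≡ 6. Hence t ≡ 52 + 173·6 = 1090 (mod 21971).
From t ≡ 1090 (mod 21971) write t = 1090 + 21971s. Substituting into t ≡ 199 (mod 211) gives 21971s ≡ 164 (mod 211), and since 27⁻¹ ≡ 86 (mod 211), s ≡ 178. Hence t ≡ 1090 + 21971·178 = 3911928 (mod 4635881).
From t ≡ 3911928 (mod 4635881) write t = 3911928 + 4635881s. Substituting into t ≡ 128 (mod 131) gives 4635881s ≡ 122 (mod 131), and since 53⁻¹ ≡ 89 (mod 131), s ≡ 116. Hence t ≡ 3911928 + 4635881·116 = 541674124 (mod 607300411).
From t ≡ 541674124 (mod 607300411) write t = 541674124 + 607300411s. Substituting into t ≡ 127 (mod 167) gives 607300411s ≡ 22 (mod 167), and since 68⁻¹ ≡ 140 (mod 167), s ≡ 74. Hence t ≡ 541674124 + 607300411·74 = 45481904538 (mod 101419168637).

45481904538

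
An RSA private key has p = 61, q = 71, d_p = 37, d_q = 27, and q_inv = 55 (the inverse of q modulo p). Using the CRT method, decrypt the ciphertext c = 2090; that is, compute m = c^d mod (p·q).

m₁ = c^(d_p) mod p: c ≡ 16 (mod 61), and 16^37 mod 61 = 15.
m₂ = c^(d_q) mod q: c ≡ 31 (mod 71), and 31^27 mod 71 = 62.
h = q_inv·(m₁ − m₂) mod p = 55·(15 − 62) mod 61 = 38.
m = m₂ + h·q = 62 + 38·71 = 2760.

2760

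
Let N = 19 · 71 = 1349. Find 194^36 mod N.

1084

Mod 19: 194 ≡ 4; since 18 | 36, by Fermat 4^36 ≡ 1 (mod 19).
Mod 71: 194 ≡ 52; 52^36 ≡ 19 (mod 71).
Combine by CRT: x ≡ 1 (mod 19), x ≡ 19 (mod 71) ⇒ x ≡ 1084 (mod 1349).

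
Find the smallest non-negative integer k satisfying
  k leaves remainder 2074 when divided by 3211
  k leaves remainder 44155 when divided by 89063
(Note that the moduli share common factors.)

gcd(3211, 89063) = 169 and 169 | (44155 − 2074), so the pair is consistent; merging gives k ≡ 756659 (mod 1692197), where 1692197 = lcm(3211, 89063).
The solution is unique modulo lcm(3211, 89063) = 1692197.

756659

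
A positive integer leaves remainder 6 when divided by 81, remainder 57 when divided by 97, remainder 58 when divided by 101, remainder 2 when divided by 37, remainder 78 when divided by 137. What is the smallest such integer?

2894614305

From k ≡ 6 (mod 81) write k = 6 + 81t. Substituting into k ≡ 57 (mod 97) gives 81t ≡ 51 (mod 97), and since 81⁻¹ ≡ 6 (mod 97), t ≡ 15. Hence k ≡ 6 + 81·15 = 1221 (mod 7857).
From k ≡ 1221 (mod 7857) write k = 1221 + 7857t. Substituting into k ≡ 58 (mod 101) gives 7857t ≡ 49 (mod 101), and since 80⁻¹ ≡ 24 (mod 101), t ≡ 65. Hence k ≡ 1221 + 7857·65 = 511926 (mod 793557).
From k ≡ 511926 (mod 793557) write k = 511926 + 793557t. Substituting into k ≡ 2 (mod 37) gives 793557t ≡ 8 (mod 37), and since 18⁻¹ ≡ 35 (mod 37), t ≡ 21. Hence k ≡ 511926 + 793557·21 = 17176623 (mod 29361609).
From k ≡ 17176623 (mod 29361609) write k = 17176623 + 29361609t. Substituting into k ≡ 78 (mod 137) gives 29361609t ≡ 104 (mod 137), and since 43⁻¹ ≡ 51 (mod 137), t ≡ 98. Hence k ≡ 17176623 + 29361609·98 = 2894614305 (mod 4022540433).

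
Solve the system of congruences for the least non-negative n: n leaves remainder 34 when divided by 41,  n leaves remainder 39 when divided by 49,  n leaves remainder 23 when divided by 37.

From n ≡ 34 (mod 41) write n = 34 + 41t. Substituting into n ≡ 39 (mod 49) gives 41t ≡ 5 (mod 49), and since 41⁻¹ ≡ 6 (mod 49), t ≡ 30. Hence n ≡ 34 + 41·30 = 1264 (mod 2009).
From n ≡ 1264 (mod 2009) write n = 1264 + 2009t. Substituting into n ≡ 23 (mod 37) gives 2009t ≡ 17 (mod 37), and since 11⁻¹ ≡ 27 (mod 37), t ≡ 15. Hence n ≡ 1264 + 2009·15 = 31399 (mod 74333).

31399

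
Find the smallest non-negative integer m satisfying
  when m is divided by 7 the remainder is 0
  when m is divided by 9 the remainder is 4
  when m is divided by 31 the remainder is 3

1057

The moduli are pairwise coprime; N = 7·9·31 = 1953.
N/7 = 279; 279 ≡ 6 (mod 7); 6·6 ≡ 1, so inverse 6.
N/9 = 217; 217 ≡ 1 (mod 9), inverse 1.
N/31 = 63; 63 ≡ 1 (mod 31), inverse 1.
m ≡ 0·279·6 + 4·217·1 + 3·63·1 = 1057.
1057 mod 1953 = 1057.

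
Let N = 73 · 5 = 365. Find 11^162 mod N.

Mod 73: 11 ≡ 11; by Fermat, exponent reduces to 162 mod 72 = 18; 11^18 ≡ 46 (mod 73).
Mod 5: 11 ≡ 1; by Fermat, exponent reduces to 162 mod 4 = 2; 1^2 ≡ 1 (mod 5).
Combine by CRT: x ≡ 46 (mod 73), x ≡ 1 (mod 5) ⇒ x ≡ 46 (mod 365).

46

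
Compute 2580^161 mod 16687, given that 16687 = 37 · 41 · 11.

Mod 37: 2580 ≡ 27; by Fermat, exponent reduces to 161 mod 36 = 17; 27^17 ≡ 11 (mod 37).
Mod 41: 2580 ≡ 38; by Fermat, exponent reduces to 161 mod 40 = 1; 38^1 ≡ 38 (mod 41).
Mod 11: 2580 ≡ 6; by Fermat, exponent reduces to 161 mod 10 = 1; 6^1 ≡ 6 (mod 11).
Combine by CRT: x ≡ 11 (mod 37), x ≡ 38 (mod 41), x ≡ 6 (mod 11) ⇒ x ≡ 3933 (mod 16687).

3933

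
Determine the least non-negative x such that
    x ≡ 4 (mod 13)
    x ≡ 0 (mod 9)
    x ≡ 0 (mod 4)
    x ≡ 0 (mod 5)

The moduli are pairwise coprime; N = 13·9·4·5 = 2340.
N/13 = 180; 180 ≡ 11 (mod 13); 11·6 ≡ 1, so inverse 6.
N/9 = 260; 260 ≡ 8 (mod 9); 8·8 ≡ 1, so inverse 8.
N/4 = 585; 585 ≡ 1 (mod 4), inverse 1.
N/5 = 468; 468 ≡ 3 (mod 5); 3·2 ≡ 1, so inverse 2.
x ≡ 4·180·6 + 0·260·8 + 0·585·1 + 0·468·2 = 4320.
4320 mod 2340 = 1980.

1980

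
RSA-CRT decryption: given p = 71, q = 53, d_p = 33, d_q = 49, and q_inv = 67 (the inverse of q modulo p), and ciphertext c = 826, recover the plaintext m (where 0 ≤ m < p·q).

403

m₁ = c^(d_p) mod p: c ≡ 45 (mod 71), and 45^33 mod 71 = 48.
m₂ = c^(d_q) mod q: c ≡ 31 (mod 53), and 31^49 mod 53 = 32.
h = q_inv·(m₁ − m₂) mod p = 67·(48 − 32) mod 71 = 7.
m = m₂ + h·q = 32 + 7·53 = 403.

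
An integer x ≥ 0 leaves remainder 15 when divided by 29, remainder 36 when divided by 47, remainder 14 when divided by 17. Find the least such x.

17473

From x ≡ 15 (mod 29) write x = 15 + 29t. Substituting into x ≡ 36 (mod 47) gives 29t ≡ 21 (mod 47), and since 29⁻¹ ≡ 13 (mod 47), t ≡ 38. Hence x ≡ 15 + 29·38 = 1117 (mod 1363).
From x ≡ 1117 (mod 1363) write x = 1117 + 1363t. Substituting into x ≡ 14 (mod 17) gives 1363t ≡ 2 (mod 17), and since 3⁻¹ ≡ 6 (mod 17), t ≡ 12. Hence x ≡ 1117 + 1363·12 = 17473 (mod 23171).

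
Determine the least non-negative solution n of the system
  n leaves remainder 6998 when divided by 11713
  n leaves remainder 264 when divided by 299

241258

gcd(11713, 299) = 13 and 13 | (264 − 6998), so the pair is consistent; merging gives n ≡ 241258 (mod 269399), where 269399 = lcm(11713, 299).
The solution is unique modulo lcm(11713, 299) = 269399.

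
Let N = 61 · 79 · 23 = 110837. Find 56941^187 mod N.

Mod 61: 56941 ≡ 28; by Fermat, exponent reduces to 187 mod 60 = 7; 28^7 ≡ 23 (mod 61).
Mod 79: 56941 ≡ 61; by Fermat, exponent reduces to 187 mod 78 = 31; 61^31 ≡ 33 (mod 79).
Mod 23: 56941 ≡ 16; by Fermat, exponent reduces to 187 mod 22 = 11; 16^11 ≡ 1 (mod 23).
Combine by CRT: x ≡ 23 (mod 61), x ≡ 33 (mod 79), x ≡ 1 (mod 23) ⇒ x ≡ 102259 (mod 110837).

102259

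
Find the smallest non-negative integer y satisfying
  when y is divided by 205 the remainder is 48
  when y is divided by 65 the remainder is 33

1073

gcd(205, 65) = 5 and 5 | (33 − 48), so the pair is consistent; merging gives y ≡ 1073 (mod 2665), where 2665 = lcm(205, 65).
The solution is unique modulo lcm(205, 65) = 2665.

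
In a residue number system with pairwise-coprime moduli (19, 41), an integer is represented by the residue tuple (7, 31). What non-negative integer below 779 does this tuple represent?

482

Combine the congruences pairwise.
From x ≡ 7 (mod 19) write x = 7 + 19t. Substituting into x ≡ 31 (mod 41) gives 19t ≡ 24 (mod 41), and since 19⁻¹ ≡ 13 (mod 41), t ≡ 25. Hence x ≡ 7 + 19·25 = 482 (mod 779).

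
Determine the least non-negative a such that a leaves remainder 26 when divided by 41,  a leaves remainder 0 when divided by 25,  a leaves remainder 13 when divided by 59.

36475

The moduli are pairwise coprime; N = 41·25·59 = 60475.
N/41 = 1475; 1475 ≡ 40 (mod 41); 40·40 ≡ 1, so inverse 40.
N/25 = 2419; 2419 ≡ 19 (mod 25); 19·4 ≡ 1, so inverse 4.
N/59 = 1025; 1025 ≡ 22 (mod 59); 22·51 ≡ 1, so inverse 51.
a ≡ 26·1475·40 + 0·2419·4 + 13·1025·51 = 2213575.
2213575 mod 60475 = 36475.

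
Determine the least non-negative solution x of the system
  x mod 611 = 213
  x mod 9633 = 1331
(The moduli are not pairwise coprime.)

gcd(611, 9633) = 13 and 13 | (1331 − 213), so the pair is consistent; merging gives x ≡ 405917 (mod 452751), where 452751 = lcm(611, 9633).
The solution is unique modulo lcm(611, 9633) = 452751.

405917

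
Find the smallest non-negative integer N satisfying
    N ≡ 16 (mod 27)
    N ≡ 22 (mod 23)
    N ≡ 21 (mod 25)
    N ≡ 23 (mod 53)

775996

The moduli are pairwise coprime; M = 27·23·25·53 = 822825.
M/27 = 30475; 30475 ≡ 19 (mod 27); 19·10 ≡ 1, so inverse 10.
M/23 = 35775; 35775 ≡ 10 (mod 23); 10·7 ≡ 1, so inverse 7.
M/25 = 32913; 32913 ≡ 13 (mod 25); 13·2 ≡ 1, so inverse 2.
M/53 = 15525; 15525 ≡ 49 (mod 53); 49·13 ≡ 1, so inverse 13.
N ≡ 16·30475·10 + 22·35775·7 + 21·32913·2 + 23·15525·13 = 16409671.
16409671 mod 822825 = 775996.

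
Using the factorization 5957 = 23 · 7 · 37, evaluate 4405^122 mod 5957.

2657

Mod 23: 4405 ≡ 12; by Fermat, exponent reduces to 122 mod 22 = 12; 12^12 ≡ 12 (mod 23).
Mod 7: 4405 ≡ 2; by Fermat, exponent reduces to 122 mod 6 = 2; 2^2 ≡ 4 (mod 7).
Mod 37: 4405 ≡ 2; by Fermat, exponent reduces to 122 mod 36 = 14; 2^14 ≡ 30 (mod 37).
Combine by CRT: x ≡ 12 (mod 23), x ≡ 4 (mod 7), x ≡ 30 (mod 37) ⇒ x ≡ 2657 (mod 5957).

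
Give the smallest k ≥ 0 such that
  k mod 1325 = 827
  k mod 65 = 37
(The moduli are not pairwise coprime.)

14077

gcd(1325, 65) = 5 and 5 | (37 − 827), so the pair is consistent; merging gives k ≡ 14077 (mod 17225), where 17225 = lcm(1325, 65).
The solution is unique modulo lcm(1325, 65) = 17225.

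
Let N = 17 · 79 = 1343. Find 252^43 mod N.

962

Mod 17: 252 ≡ 14; by Fermat, exponent reduces to 43 mod 16 = 11; 14^11 ≡ 10 (mod 17).
Mod 79: 252 ≡ 15; 15^43 ≡ 14 (mod 79).
Combine by CRT: x ≡ 10 (mod 17), x ≡ 14 (mod 79) ⇒ x ≡ 962 (mod 1343).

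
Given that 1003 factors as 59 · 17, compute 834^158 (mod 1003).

375

Mod 59: 834 ≡ 8; by Fermat, exponent reduces to 158 mod 58 = 42; 8^42 ≡ 21 (mod 59).
Mod 17: 834 ≡ 1; by Fermat, exponent reduces to 158 mod 16 = 14; 1^14 ≡ 1 (mod 17).
Combine by CRT: x ≡ 21 (mod 59), x ≡ 1 (mod 17) ⇒ x ≡ 375 (mod 1003).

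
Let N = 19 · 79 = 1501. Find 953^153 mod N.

Mod 19: 953 ≡ 3; by Fermat, exponent reduces to 153 mod 18 = 9; 3^9 ≡ 18 (mod 19).
Mod 79: 953 ≡ 5; by Fermat, exponent reduces to 153 mod 78 = 75; 5^75 ≡ 67 (mod 79).
Combine by CRT: x ≡ 18 (mod 19), x ≡ 67 (mod 79) ⇒ x ≡ 778 (mod 1501).

778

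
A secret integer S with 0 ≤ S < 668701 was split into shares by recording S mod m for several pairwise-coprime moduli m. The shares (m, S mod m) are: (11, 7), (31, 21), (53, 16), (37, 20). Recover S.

132887

From S ≡ 7 (mod 11) write S = 7 + 11t. Substituting into S ≡ 21 (mod 31) gives 11t ≡ 14 (mod 31), and since 11⁻¹ ≡ 17 (mod 31), t ≡ 21. Hence S ≡ 7 + 11·21 = 238 (mod 341).
From S ≡ 238 (mod 341) write S = 238 + 341t. Substituting into S ≡ 16 (mod 53) gives 341t ≡ 43 (mod 53), and since 23⁻¹ ≡ 30 (mod 53), t ≡ 18. Hence S ≡ 238 + 341·18 = 6376 (mod 18073).
From S ≡ 6376 (mod 18073) write S = 6376 + 18073t. Substituting into S ≡ 20 (mod 37) gives 18073t ≡ 8 (mod 37), and since 17⁻¹ ≡ 24 (mod 37), t ≡ 7. Hence S ≡ 6376 + 18073·7 = 132887 (mod 668701).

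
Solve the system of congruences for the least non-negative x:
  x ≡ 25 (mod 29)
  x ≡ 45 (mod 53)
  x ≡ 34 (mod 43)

From x ≡ 25 (mod 29) write x = 25 + 29t. Substituting into x ≡ 45 (mod 53) gives 29t ≡ 20 (mod 53), and since 29⁻¹ ≡ 11 (mod 53), t ≡ 8. Hence x ≡ 25 + 29·8 = 257 (mod 1537).
From x ≡ 257 (mod 1537) write x = 257 + 1537t. Substituting into x ≡ 34 (mod 43) gives 1537t ≡ 35 (mod 43), and since 32⁻¹ ≡ 39 (mod 43), t ≡ 32. Hence x ≡ 257 + 1537·32 = 49441 (mod 66091).

49441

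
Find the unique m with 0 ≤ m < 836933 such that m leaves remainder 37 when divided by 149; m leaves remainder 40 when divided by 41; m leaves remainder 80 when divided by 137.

410532

Combine the congruences pairwise.
From m ≡ 37 (mod 149) write m = 37 + 149t. Substituting into m ≡ 40 (mod 41) gives 149t ≡ 3 (mod 41), and since 26⁻¹ ≡ 30 (mod 41), t ≡ 8. Hence m ≡ 37 + 149·8 = 1229 (mod 6109).
From m ≡ 1229 (mod 6109) write m = 1229 + 6109t. Substituting into m ≡ 80 (mod 137) gives 6109t ≡ 84 (mod 137), and since 81⁻¹ ≡ 22 (mod 137), t ≡ 67. Hence m ≡ 1229 + 6109·67 = 410532 (mod 836933).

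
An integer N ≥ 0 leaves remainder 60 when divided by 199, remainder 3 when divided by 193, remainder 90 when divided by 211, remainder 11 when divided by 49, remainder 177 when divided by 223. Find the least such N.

From N ≡ 60 (mod 199) write N = 60 + 199t. Substituting into N ≡ 3 (mod 193) gives 199t ≡ 136 (mod 193), and since 6⁻¹ ≡ 161 (mod 193), t ≡ 87. Hence N ≡ 60 + 199·87 = 17373 (mod 38407).
From N ≡ 17373 (mod 38407) write N = 17373 + 38407t. Substituting into N ≡ 90 (mod 211) gives 38407t ≡ 19 (mod 211), and since 5⁻¹ ≡ 169 (mod 211), t ≡ 46. Hence N ≡ 17373 + 38407·46 = 1784095 (mod 8103877).
From N ≡ 1784095 (mod 8103877) write N = 1784095 + 8103877t. Substituting into N ≡ 11 (mod 49) gives 8103877t ≡ 6 (mod 49), and since 12⁻¹ ≡ 45 (mod 49), t ≡ 25. Hence N ≡ 1784095 + 8103877·25 = 204381020 (mod 397089973).
From N ≡ 204381020 (mod 397089973) write N = 204381020 + 397089973t. Substituting into N ≡ 177 (mod 223) gives 397089973t ≡ 218 (mod 223), and since 117⁻¹ ≡ 61 (mod 223), t ≡ 141. Hence N ≡ 204381020 + 397089973·141 = 56194067213 (mod 88551063979).

56194067213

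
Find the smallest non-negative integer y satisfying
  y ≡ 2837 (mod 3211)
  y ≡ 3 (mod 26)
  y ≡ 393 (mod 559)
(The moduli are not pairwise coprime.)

208341

gcd(3211, 26) = 13 and 13 | (3 − 2837), so the pair is consistent; merging gives y ≡ 2837 (mod 6422), where 6422 = lcm(3211, 26).
gcd(6422, 559) = 13 and 13 | (393 − 2837), so the pair is consistent; merging gives y ≡ 208341 (mod 276146), where 276146 = lcm(6422, 559).
The solution is unique modulo lcm(3211, 26, 559) = 276146.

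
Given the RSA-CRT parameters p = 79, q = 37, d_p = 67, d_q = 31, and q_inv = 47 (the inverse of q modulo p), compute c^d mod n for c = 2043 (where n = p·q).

1324

m₁ = c^(d_p) mod p: c ≡ 68 (mod 79), and 68^67 mod 79 = 60.
m₂ = c^(d_q) mod q: c ≡ 8 (mod 37), and 8^31 mod 37 = 29.
h = q_inv·(m₁ − m₂) mod p = 47·(60 − 29) mod 79 = 35.
m = m₂ + h·q = 29 + 35·37 = 1324.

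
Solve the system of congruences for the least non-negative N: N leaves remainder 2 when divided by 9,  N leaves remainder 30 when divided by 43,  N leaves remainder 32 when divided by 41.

The moduli are pairwise coprime; M = 9·43·41 = 15867.
M/9 = 1763; 1763 ≡ 8 (mod 9); 8·8 ≡ 1, so inverse 8.
M/43 = 369; 369 ≡ 25 (mod 43); 25·31 ≡ 1, so inverse 31.
M/41 = 387; 387 ≡ 18 (mod 41); 18·16 ≡ 1, so inverse 16.
N ≡ 2·1763·8 + 30·369·31 + 32·387·16 = 569522.
569522 mod 15867 = 14177.

14177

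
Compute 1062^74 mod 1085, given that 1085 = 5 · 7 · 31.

Mod 5: 1062 ≡ 2; by Fermat, exponent reduces to 74 mod 4 = 2; 2^2 ≡ 4 (mod 5).
Mod 7: 1062 ≡ 5; by Fermat, exponent reduces to 74 mod 6 = 2; 5^2 ≡ 4 (mod 7).
Mod 31: 1062 ≡ 8; by Fermat, exponent reduces to 74 mod 30 = 14; 8^14 ≡ 4 (mod 31).
Combine by CRT: x ≡ 4 (mod 5), x ≡ 4 (mod 7), x ≡ 4 (mod 31) ⇒ x ≡ 4 (mod 1085).

4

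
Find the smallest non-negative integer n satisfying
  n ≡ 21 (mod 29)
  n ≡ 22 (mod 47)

398

Combine the congruences pairwise.
From n ≡ 21 (mod 29) write n = 21 + 29t. Substituting into n ≡ 22 (mod 47) gives 29t ≡ 1 (mod 47), and since 29⁻¹ ≡ 13 (mod 47), t ≡ 13. Hence n ≡ 21 + 29·13 = 398 (mod 1363).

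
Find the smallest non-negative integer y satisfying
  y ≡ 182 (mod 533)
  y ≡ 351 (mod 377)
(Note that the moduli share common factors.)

gcd(533, 377) = 13 and 13 | (351 − 182), so the pair is consistent; merging gives y ≡ 9776 (mod 15457), where 15457 = lcm(533, 377).
The solution is unique modulo lcm(533, 377) = 15457.

9776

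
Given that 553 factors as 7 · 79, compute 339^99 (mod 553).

Mod 7: 339 ≡ 3; by Fermat, exponent reduces to 99 mod 6 = 3; 3^3 ≡ 6 (mod 7).
Mod 79: 339 ≡ 23; by Fermat, exponent reduces to 99 mod 78 = 21; 23^21 ≡ 1 (mod 79).
Combine by CRT: x ≡ 6 (mod 7), x ≡ 1 (mod 79) ⇒ x ≡ 475 (mod 553).

475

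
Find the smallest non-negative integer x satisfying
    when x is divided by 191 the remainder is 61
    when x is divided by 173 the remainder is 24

From x ≡ 61 (mod 191) write x = 61 + 191t. Substituting into x ≡ 24 (mod 173) gives 191t ≡ 136 (mod 173), and since 18⁻¹ ≡ 125 (mod 173), t ≡ 46. Hence x ≡ 61 + 191·46 = 8847 (mod 33043).

8847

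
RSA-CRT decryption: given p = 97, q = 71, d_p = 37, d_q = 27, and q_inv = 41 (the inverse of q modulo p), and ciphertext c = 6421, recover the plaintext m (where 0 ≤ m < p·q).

2405

m₁ = c^(d_p) mod p: c ≡ 19 (mod 97), and 19^37 mod 97 = 77.
m₂ = c^(d_q) mod q: c ≡ 31 (mod 71), and 31^27 mod 71 = 62.
h = q_inv·(m₁ − m₂) mod p = 41·(77 − 62) mod 97 = 33.
m = m₂ + h·q = 62 + 33·71 = 2405.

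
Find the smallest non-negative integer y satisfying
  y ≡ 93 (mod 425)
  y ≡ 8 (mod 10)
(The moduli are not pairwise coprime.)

518

Combine the congruences pairwise.
gcd(425, 10) = 5 and 5 | (8 − 93), so the pair is consistent; merging gives y ≡ 518 (mod 850), where 850 = lcm(425, 10).
The solution is unique modulo lcm(425, 10) = 850.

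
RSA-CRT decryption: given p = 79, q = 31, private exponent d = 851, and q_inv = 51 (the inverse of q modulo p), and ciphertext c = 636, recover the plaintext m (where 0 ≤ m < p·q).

d_p = d mod (p−1) = 851 mod 78 = 71; d_q = d mod (q−1) = 11.
m₁ = c^(d_p) mod p: c ≡ 4 (mod 79), and 4^71 mod 79 = 51.
m₂ = c^(d_q) mod q: c ≡ 16 (mod 31), and 16^11 mod 31 = 16.
h = q_inv·(m₁ − m₂) mod p = 51·(51 − 16) mod 79 = 47.
m = m₂ + h·q = 16 + 47·31 = 1473.

1473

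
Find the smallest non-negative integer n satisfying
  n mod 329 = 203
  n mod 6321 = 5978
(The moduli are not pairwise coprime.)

gcd(329, 6321) = 7 and 7 | (5978 − 203), so the pair is consistent; merging gives n ≡ 227213 (mod 297087), where 297087 = lcm(329, 6321).
The solution is unique modulo lcm(329, 6321) = 297087.

227213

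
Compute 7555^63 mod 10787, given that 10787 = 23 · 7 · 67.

Mod 23: 7555 ≡ 11; by Fermat, exponent reduces to 63 mod 22 = 19; 11^19 ≡ 15 (mod 23).
Mod 7: 7555 ≡ 2; by Fermat, exponent reduces to 63 mod 6 = 3; 2^3 ≡ 1 (mod 7).
Mod 67: 7555 ≡ 51; 51^63 ≡ 52 (mod 67).
Combine by CRT: x ≡ 15 (mod 23), x ≡ 1 (mod 7), x ≡ 52 (mod 67) ⇒ x ≡ 8226 (mod 10787).

8226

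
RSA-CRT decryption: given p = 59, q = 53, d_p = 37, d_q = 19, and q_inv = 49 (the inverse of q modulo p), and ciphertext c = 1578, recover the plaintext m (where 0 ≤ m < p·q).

m₁ = c^(d_p) mod p: c ≡ 44 (mod 59), and 44^37 mod 59 = 50.
m₂ = c^(d_q) mod q: c ≡ 41 (mod 53), and 41^19 mod 53 = 33.
h = q_inv·(m₁ − m₂) mod p = 49·(50 − 33) mod 59 = 7.
m = m₂ + h·q = 33 + 7·53 = 404.

404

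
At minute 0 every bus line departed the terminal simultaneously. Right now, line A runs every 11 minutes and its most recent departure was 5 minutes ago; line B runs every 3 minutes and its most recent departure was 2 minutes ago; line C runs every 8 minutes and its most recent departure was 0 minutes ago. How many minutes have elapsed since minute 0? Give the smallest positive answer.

Combine the congruences pairwise.
From t ≡ 5 (mod 11) write t = 5 + 11s. Substituting into t ≡ 2 (mod 3) gives 11s ≡ 0 (mod 3), and since 2⁻¹ ≡ 2 (mod 3), s ≡ 0. Hence t ≡ 5 + 11·0 = 5 (mod 33).
From t ≡ 5 (mod 33) write t = 5 + 33s. Substituting into t ≡ 0 (mod 8) gives 33s ≡ 3 (mod 8), and since 1⁻¹ ≡ 1 (mod 8), s ≡ 3. Hence t ≡ 5 + 33·3 = 104 (mod 264).

104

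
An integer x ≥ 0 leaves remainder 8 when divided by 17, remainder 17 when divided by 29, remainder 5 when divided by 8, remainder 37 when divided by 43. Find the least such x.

51637

From x ≡ 8 (mod 17) write x = 8 + 17t. Substituting into x ≡ 17 (mod 29) gives 17t ≡ 9 (mod 29), and since 17⁻¹ ≡ 12 (mod 29), t ≡ 21. Hence x ≡ 8 + 17·21 = 365 (mod 493).
From x ≡ 365 (mod 493) write x = 365 + 493t. Substituting into x ≡ 5 (mod 8) gives 493t ≡ 0 (mod 8), and since 5⁻¹ ≡ 5 (mod 8), t ≡ 0. Hence x ≡ 365 + 493·0 = 365 (mod 3944).
From x ≡ 365 (mod 3944) write x = 365 + 3944t. Substituting into x ≡ 37 (mod 43) gives 3944t ≡ 16 (mod 43), and since 31⁻¹ ≡ 25 (mod 43), t ≡ 13. Hence x ≡ 365 + 3944·13 = 51637 (mod 169592).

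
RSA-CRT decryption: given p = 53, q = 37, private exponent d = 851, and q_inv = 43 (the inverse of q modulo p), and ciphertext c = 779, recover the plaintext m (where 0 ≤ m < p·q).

782

d_p = d mod (p−1) = 851 mod 52 = 19; d_q = d mod (q−1) = 23.
m₁ = c^(d_p) mod p: c ≡ 37 (mod 53), and 37^19 mod 53 = 40.
m₂ = c^(d_q) mod q: c ≡ 2 (mod 37), and 2^23 mod 37 = 5.
h = q_inv·(m₁ − m₂) mod p = 43·(40 − 5) mod 53 = 21.
m = m₂ + h·q = 5 + 21·37 = 782.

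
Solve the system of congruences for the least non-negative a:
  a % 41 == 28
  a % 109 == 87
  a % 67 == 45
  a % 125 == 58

From a ≡ 28 (mod 41) write a = 28 + 41t. Substituting into a ≡ 87 (mod 109) gives 41t ≡ 59 (mod 109), and since 41⁻¹ ≡ 8 (mod 109), t ≡ 36. Hence a ≡ 28 + 41·36 = 1504 (mod 4469).
From a ≡ 1504 (mod 4469) write a = 1504 + 4469t. Substituting into a ≡ 45 (mod 67) gives 4469t ≡ 15 (mod 67), and since 47⁻¹ ≡ 10 (mod 67), t ≡ 16. Hence a ≡ 1504 + 4469·16 = 73008 (mod 299423).
From a ≡ 73008 (mod 299423) write a = 73008 + 299423t. Substituting into a ≡ 58 (mod 125) gives 299423t ≡ 50 (mod 125), and since 48⁻¹ ≡ 112 (mod 125), t ≡ 100. Hence a ≡ 73008 + 299423·100 = 30015308 (mod 37427875).

30015308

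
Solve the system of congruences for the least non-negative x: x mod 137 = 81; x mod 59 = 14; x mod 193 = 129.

494788

The moduli are pairwise coprime; N = 137·59·193 = 1560019.
N/137 = 11387; 11387 ≡ 16 (mod 137); 16·60 ≡ 1, so inverse 60.
N/59 = 26441; 26441 ≡ 9 (mod 59); 9·46 ≡ 1, so inverse 46.
N/193 = 8083; 8083 ≡ 170 (mod 193); 170·151 ≡ 1, so inverse 151.
x ≡ 81·11387·60 + 14·26441·46 + 129·8083·151 = 229817581.
229817581 mod 1560019 = 494788.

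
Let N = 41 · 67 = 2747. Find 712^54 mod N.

1935

Mod 41: 712 ≡ 15; by Fermat, exponent reduces to 54 mod 40 = 14; 15^14 ≡ 8 (mod 41).
Mod 67: 712 ≡ 42; 42^54 ≡ 59 (mod 67).
Combine by CRT: x ≡ 8 (mod 41), x ≡ 59 (mod 67) ⇒ x ≡ 1935 (mod 2747).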